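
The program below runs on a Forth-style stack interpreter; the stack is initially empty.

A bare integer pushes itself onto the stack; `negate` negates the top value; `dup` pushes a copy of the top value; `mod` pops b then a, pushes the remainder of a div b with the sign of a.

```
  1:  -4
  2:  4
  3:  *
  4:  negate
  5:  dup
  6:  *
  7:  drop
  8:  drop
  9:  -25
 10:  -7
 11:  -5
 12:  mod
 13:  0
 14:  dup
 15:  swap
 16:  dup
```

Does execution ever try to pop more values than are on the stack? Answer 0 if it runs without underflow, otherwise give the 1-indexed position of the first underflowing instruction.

8

-4     -> -4
4      -> -4 4
*      -> -16
negate -> 16
dup    -> 16 16
*      -> 256
drop   -> (empty)
drop  — needs 1 operand, stack has 0 → underflow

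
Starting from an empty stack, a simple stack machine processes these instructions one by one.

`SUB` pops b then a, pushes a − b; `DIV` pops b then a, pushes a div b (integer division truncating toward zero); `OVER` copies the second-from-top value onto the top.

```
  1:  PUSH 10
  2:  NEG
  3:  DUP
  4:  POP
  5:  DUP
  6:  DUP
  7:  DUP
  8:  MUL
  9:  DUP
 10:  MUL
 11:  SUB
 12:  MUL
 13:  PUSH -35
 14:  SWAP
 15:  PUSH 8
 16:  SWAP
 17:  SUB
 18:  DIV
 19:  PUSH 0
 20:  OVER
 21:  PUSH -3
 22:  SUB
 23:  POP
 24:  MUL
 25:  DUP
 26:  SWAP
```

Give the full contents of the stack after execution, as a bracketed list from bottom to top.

PUSH 10  → [10]
NEG      → [-10]
DUP      → [-10, -10]
POP      → [-10]
DUP      → [-10, -10]
DUP      → [-10, -10, -10]
DUP      → [-10, -10, -10, -10]
MUL      → [-10, -10, 100]
DUP      → [-10, -10, 100, 100]
MUL      → [-10, -10, 10000]
SUB      → [-10, -10010]
MUL      → [100100]
PUSH -35 → [100100, -35]
SWAP     → [-35, 100100]
PUSH 8   → [-35, 100100, 8]
SWAP     → [-35, 8, 100100]
SUB      → [-35, -100092]
DIV      → [0]
PUSH 0   → [0, 0]
OVER     → [0, 0, 0]
PUSH -3  → [0, 0, 0, -3]
SUB      → [0, 0, 3]
POP      → [0, 0]
MUL      → [0]
DUP      → [0, 0]
SWAP     → [0, 0]

[0, 0]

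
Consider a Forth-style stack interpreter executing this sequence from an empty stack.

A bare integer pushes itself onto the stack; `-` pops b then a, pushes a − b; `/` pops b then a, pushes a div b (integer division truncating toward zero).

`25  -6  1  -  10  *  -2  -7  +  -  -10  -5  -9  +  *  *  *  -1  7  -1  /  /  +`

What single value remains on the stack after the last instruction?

-213500

25  : [25]
-6  : [25, -6]
1   : [25, -6, 1]
-   : [25, -7]
10  : [25, -7, 10]
*   : [25, -70]
-2  : [25, -70, -2]
-7  : [25, -70, -2, -7]
+   : [25, -70, -9]
-   : [25, -61]
-10 : [25, -61, -10]
-5  : [25, -61, -10, -5]
-9  : [25, -61, -10, -5, -9]
+   : [25, -61, -10, -14]
*   : [25, -61, 140]
*   : [25, -8540]
*   : [-213500]
-1  : [-213500, -1]
7   : [-213500, -1, 7]
-1  : [-213500, -1, 7, -1]
/   : [-213500, -1, -7]
/   : [-213500, 0]
+   : [-213500]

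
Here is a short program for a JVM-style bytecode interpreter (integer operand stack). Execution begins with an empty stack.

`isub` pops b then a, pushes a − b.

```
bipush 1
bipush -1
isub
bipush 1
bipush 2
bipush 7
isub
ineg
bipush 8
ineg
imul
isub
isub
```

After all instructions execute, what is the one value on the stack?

-39

bipush 1  → [1]
bipush -1 → [1, -1]
isub      → [2]
bipush 1  → [2, 1]
bipush 2  → [2, 1, 2]
bipush 7  → [2, 1, 2, 7]
isub      → [2, 1, -5]
ineg      → [2, 1, 5]
bipush 8  → [2, 1, 5, 8]
ineg      → [2, 1, 5, -8]
imul      → [2, 1, -40]
isub      → [2, 41]
isub      → [-39]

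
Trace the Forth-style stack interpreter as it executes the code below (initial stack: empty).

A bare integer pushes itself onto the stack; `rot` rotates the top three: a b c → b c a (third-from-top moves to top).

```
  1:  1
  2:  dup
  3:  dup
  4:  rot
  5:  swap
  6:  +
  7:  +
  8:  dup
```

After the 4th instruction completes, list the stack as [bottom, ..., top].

[1, 1, 1]

1   -> [1]
dup -> [1, 1]
dup -> [1, 1, 1]
rot -> [1, 1, 1]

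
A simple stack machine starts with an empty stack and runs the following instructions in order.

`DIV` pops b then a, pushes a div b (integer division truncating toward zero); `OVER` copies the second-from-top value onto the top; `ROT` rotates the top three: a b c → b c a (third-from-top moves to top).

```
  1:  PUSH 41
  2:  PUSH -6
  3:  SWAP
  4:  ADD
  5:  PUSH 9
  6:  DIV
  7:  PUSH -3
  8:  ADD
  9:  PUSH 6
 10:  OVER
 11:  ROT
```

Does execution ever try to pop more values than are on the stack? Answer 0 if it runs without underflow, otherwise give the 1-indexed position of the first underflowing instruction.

PUSH 41 : [41]
PUSH -6 : [41, -6]
SWAP    : [-6, 41]
ADD     : [35]
PUSH 9  : [35, 9]
DIV     : [3]
PUSH -3 : [3, -3]
ADD     : [0]
PUSH 6  : [0, 6]
OVER    : [0, 6, 0]
ROT     : [6, 0, 0]

0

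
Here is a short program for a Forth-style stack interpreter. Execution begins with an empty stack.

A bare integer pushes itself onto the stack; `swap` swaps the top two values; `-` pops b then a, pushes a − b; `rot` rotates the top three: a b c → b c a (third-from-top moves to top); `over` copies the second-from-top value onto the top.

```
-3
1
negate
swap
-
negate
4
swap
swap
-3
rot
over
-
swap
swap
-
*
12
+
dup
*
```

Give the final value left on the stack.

16

-3     : [-3]
1      : [-3, 1]
negate : [-3, -1]
swap   : [-1, -3]
-      : [2]
negate : [-2]
4      : [-2, 4]
swap   : [4, -2]
swap   : [-2, 4]
-3     : [-2, 4, -3]
rot    : [4, -3, -2]
over   : [4, -3, -2, -3]
-      : [4, -3, 1]
swap   : [4, 1, -3]
swap   : [4, -3, 1]
-      : [4, -4]
*      : [-16]
12     : [-16, 12]
+      : [-4]
dup    : [-4, -4]
*      : [16]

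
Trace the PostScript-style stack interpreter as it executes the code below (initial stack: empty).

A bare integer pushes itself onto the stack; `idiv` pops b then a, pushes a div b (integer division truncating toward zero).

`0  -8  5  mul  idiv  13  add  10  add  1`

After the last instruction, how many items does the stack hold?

0    -> 0
-8   -> 0 -8
5    -> 0 -8 5
mul  -> 0 -40
idiv -> 0
13   -> 0 13
add  -> 13
10   -> 13 10
add  -> 23
1    -> 23 1

2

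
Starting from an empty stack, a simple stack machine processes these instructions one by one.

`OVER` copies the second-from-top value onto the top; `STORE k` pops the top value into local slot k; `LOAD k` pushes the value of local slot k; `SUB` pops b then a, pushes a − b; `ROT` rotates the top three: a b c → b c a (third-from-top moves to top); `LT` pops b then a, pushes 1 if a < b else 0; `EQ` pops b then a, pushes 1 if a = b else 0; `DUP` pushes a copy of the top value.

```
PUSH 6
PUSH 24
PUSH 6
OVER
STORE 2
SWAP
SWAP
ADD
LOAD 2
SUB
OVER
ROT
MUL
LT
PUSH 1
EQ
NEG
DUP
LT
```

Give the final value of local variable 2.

24

PUSH 6  → [6]
PUSH 24 → [6, 24]
PUSH 6  → [6, 24, 6]
OVER    → [6, 24, 6, 24]
STORE 2 → [6, 24, 6]
SWAP    → [6, 6, 24]
SWAP    → [6, 24, 6]
ADD     → [6, 30]
LOAD 2  → [6, 30, 24]
SUB     → [6, 6]
OVER    → [6, 6, 6]
ROT     → [6, 6, 6]
MUL     → [6, 36]
LT      → [1]
PUSH 1  → [1, 1]
EQ      → [1]
NEG     → [-1]
DUP     → [-1, -1]
LT      → [0]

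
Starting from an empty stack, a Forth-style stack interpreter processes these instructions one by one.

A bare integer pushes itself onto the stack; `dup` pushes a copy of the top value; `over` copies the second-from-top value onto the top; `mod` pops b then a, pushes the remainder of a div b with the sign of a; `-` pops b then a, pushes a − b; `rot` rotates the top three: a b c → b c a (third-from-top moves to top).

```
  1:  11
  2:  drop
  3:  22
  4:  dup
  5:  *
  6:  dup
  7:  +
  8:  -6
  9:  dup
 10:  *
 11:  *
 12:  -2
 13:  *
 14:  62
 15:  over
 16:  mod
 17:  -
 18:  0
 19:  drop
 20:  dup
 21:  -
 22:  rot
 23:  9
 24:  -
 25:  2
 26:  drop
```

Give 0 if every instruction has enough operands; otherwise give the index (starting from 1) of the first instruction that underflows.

11   -> [11]
drop -> []
22   -> [22]
dup  -> [22, 22]
*    -> [484]
dup  -> [484, 484]
+    -> [968]
-6   -> [968, -6]
dup  -> [968, -6, -6]
*    -> [968, 36]
*    -> [34848]
-2   -> [34848, -2]
*    -> [-69696]
62   -> [-69696, 62]
over -> [-69696, 62, -69696]
mod  -> [-69696, 62]
-    -> [-69758]
0    -> [-69758, 0]
drop -> [-69758]
dup  -> [-69758, -69758]
-    -> [0]
rot  — needs 3 operands, stack has 1 → underflow

22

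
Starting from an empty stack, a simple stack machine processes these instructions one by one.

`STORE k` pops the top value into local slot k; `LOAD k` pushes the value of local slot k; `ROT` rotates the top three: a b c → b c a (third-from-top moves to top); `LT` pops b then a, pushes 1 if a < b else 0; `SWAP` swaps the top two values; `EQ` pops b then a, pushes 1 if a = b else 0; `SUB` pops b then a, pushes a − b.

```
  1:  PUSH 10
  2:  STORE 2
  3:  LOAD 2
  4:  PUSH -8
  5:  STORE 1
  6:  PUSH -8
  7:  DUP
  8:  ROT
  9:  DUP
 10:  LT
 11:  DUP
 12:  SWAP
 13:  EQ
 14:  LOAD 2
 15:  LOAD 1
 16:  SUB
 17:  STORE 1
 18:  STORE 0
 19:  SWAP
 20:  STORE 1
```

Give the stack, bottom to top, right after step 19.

[-8, -8]

PUSH 10 → [10]
STORE 2 → []
LOAD 2  → [10]
PUSH -8 → [10, -8]
STORE 1 → [10]
PUSH -8 → [10, -8]
DUP     → [10, -8, -8]
ROT     → [-8, -8, 10]
DUP     → [-8, -8, 10, 10]
LT      → [-8, -8, 0]
DUP     → [-8, -8, 0, 0]
SWAP    → [-8, -8, 0, 0]
EQ      → [-8, -8, 1]
LOAD 2  → [-8, -8, 1, 10]
LOAD 1  → [-8, -8, 1, 10, -8]
SUB     → [-8, -8, 1, 18]
STORE 1 → [-8, -8, 1]
STORE 0 → [-8, -8]
SWAP    → [-8, -8]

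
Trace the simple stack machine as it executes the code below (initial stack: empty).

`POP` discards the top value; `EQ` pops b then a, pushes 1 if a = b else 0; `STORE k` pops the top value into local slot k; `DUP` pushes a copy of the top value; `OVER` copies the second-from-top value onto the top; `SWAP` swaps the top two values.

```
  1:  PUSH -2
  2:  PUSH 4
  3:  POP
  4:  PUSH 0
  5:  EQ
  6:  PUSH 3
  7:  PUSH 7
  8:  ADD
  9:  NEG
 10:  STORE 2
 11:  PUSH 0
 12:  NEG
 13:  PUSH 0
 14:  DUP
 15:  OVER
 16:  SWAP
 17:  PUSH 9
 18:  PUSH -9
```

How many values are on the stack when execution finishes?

7

PUSH -2  -2
PUSH 4   -2 4
POP      -2
PUSH 0   -2 0
EQ       0
PUSH 3   0 3
PUSH 7   0 3 7
ADD      0 10
NEG      0 -10
STORE 2  0
PUSH 0   0 0
NEG      0 0
PUSH 0   0 0 0
DUP      0 0 0 0
OVER     0 0 0 0 0
SWAP     0 0 0 0 0
PUSH 9   0 0 0 0 0 9
PUSH -9  0 0 0 0 0 9 -9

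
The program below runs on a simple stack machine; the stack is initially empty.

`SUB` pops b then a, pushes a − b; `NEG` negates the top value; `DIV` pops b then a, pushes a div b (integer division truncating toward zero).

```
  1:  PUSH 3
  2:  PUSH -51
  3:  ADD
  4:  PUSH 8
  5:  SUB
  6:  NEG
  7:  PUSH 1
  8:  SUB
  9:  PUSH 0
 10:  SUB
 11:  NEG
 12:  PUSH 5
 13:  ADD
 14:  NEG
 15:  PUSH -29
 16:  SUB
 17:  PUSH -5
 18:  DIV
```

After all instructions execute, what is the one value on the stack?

PUSH 3   -> [3]
PUSH -51 -> [3, -51]
ADD      -> [-48]
PUSH 8   -> [-48, 8]
SUB      -> [-56]
NEG      -> [56]
PUSH 1   -> [56, 1]
SUB      -> [55]
PUSH 0   -> [55, 0]
SUB      -> [55]
NEG      -> [-55]
PUSH 5   -> [-55, 5]
ADD      -> [-50]
NEG      -> [50]
PUSH -29 -> [50, -29]
SUB      -> [79]
PUSH -5  -> [79, -5]
DIV      -> [-15]

-15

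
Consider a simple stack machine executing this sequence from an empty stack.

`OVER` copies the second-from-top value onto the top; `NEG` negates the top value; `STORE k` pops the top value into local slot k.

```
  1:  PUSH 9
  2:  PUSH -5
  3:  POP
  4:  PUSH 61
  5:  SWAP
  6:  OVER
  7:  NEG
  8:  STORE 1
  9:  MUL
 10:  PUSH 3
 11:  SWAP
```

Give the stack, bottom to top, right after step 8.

[61, 9]

PUSH 9  → [9]
PUSH -5 → [9, -5]
POP     → [9]
PUSH 61 → [9, 61]
SWAP    → [61, 9]
OVER    → [61, 9, 61]
NEG     → [61, 9, -61]
STORE 1 → [61, 9]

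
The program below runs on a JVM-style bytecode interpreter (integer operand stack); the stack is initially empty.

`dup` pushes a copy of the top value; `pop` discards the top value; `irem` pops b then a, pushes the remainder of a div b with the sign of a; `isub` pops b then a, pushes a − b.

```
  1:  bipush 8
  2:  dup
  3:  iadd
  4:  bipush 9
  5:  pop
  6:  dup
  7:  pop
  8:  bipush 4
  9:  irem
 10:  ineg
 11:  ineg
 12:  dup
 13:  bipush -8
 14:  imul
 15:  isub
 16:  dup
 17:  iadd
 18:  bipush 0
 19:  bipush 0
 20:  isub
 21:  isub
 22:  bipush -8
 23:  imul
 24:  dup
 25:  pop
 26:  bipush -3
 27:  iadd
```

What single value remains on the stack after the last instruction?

-3

bipush 8   [8]
dup        [8, 8]
iadd       [16]
bipush 9   [16, 9]
pop        [16]
dup        [16, 16]
pop        [16]
bipush 4   [16, 4]
irem       [0]
ineg       [0]
ineg       [0]
dup        [0, 0]
bipush -8  [0, 0, -8]
imul       [0, 0]
isub       [0]
dup        [0, 0]
iadd       [0]
bipush 0   [0, 0]
bipush 0   [0, 0, 0]
isub       [0, 0]
isub       [0]
bipush -8  [0, -8]
imul       [0]
dup        [0, 0]
pop        [0]
bipush -3  [0, -3]
iadd       [-3]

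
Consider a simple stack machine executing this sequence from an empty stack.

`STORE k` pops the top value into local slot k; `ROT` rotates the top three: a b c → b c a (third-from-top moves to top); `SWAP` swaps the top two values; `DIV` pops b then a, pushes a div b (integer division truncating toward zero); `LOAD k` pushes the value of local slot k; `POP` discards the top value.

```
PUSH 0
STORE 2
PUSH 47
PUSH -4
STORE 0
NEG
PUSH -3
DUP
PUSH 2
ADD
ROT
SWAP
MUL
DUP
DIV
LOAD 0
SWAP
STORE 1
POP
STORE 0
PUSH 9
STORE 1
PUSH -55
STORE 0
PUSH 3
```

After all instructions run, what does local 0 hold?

-55

PUSH 0   → 0
STORE 2  → (empty)
PUSH 47  → 47
PUSH -4  → 47 -4
STORE 0  → 47
NEG      → -47
PUSH -3  → -47 -3
DUP      → -47 -3 -3
PUSH 2   → -47 -3 -3 2
ADD      → -47 -3 -1
ROT      → -3 -1 -47
SWAP     → -3 -47 -1
MUL      → -3 47
DUP      → -3 47 47
DIV      → -3 1
LOAD 0   → -3 1 -4
SWAP     → -3 -4 1
STORE 1  → -3 -4
POP      → -3
STORE 0  → (empty)
PUSH 9   → 9
STORE 1  → (empty)
PUSH -55 → -55
STORE 0  → (empty)
PUSH 3   → 3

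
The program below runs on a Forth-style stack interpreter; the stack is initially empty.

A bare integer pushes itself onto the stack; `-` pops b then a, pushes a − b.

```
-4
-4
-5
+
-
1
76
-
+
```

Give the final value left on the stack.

-70

-4 : [-4]
-4 : [-4, -4]
-5 : [-4, -4, -5]
+  : [-4, -9]
-  : [5]
1  : [5, 1]
76 : [5, 1, 76]
-  : [5, -75]
+  : [-70]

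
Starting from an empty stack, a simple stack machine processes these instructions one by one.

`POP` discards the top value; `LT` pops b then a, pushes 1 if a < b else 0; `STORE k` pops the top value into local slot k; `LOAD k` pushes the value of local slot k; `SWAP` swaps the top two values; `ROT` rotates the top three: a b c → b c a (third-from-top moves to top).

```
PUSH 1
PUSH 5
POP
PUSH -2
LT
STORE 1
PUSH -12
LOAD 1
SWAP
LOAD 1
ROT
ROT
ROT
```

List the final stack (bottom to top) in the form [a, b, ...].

PUSH 1    1
PUSH 5    1 5
POP       1
PUSH -2   1 -2
LT        0
STORE 1   (empty)
PUSH -12  -12
LOAD 1    -12 0
SWAP      0 -12
LOAD 1    0 -12 0
ROT       -12 0 0
ROT       0 0 -12
ROT       0 -12 0

[0, -12, 0]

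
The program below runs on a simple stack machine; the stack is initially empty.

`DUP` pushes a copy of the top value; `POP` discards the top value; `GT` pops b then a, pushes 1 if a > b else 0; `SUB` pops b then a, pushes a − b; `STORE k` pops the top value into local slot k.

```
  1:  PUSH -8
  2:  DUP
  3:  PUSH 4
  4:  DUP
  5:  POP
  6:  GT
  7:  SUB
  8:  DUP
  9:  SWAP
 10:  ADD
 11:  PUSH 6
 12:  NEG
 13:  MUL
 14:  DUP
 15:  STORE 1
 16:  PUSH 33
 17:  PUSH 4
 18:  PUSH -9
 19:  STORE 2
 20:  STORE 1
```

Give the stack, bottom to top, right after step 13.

[96]

PUSH -8  [-8]
DUP      [-8, -8]
PUSH 4   [-8, -8, 4]
DUP      [-8, -8, 4, 4]
POP      [-8, -8, 4]
GT       [-8, 0]
SUB      [-8]
DUP      [-8, -8]
SWAP     [-8, -8]
ADD      [-16]
PUSH 6   [-16, 6]
NEG      [-16, -6]
MUL      [96]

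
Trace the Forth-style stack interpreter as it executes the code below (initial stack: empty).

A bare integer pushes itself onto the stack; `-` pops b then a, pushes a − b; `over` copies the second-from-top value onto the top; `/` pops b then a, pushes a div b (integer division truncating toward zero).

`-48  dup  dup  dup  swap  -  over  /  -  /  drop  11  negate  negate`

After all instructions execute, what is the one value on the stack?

11

-48    -> -48
dup    -> -48 -48
dup    -> -48 -48 -48
dup    -> -48 -48 -48 -48
swap   -> -48 -48 -48 -48
-      -> -48 -48 0
over   -> -48 -48 0 -48
/      -> -48 -48 0
-      -> -48 -48
/      -> 1
drop   -> (empty)
11     -> 11
negate -> -11
negate -> 11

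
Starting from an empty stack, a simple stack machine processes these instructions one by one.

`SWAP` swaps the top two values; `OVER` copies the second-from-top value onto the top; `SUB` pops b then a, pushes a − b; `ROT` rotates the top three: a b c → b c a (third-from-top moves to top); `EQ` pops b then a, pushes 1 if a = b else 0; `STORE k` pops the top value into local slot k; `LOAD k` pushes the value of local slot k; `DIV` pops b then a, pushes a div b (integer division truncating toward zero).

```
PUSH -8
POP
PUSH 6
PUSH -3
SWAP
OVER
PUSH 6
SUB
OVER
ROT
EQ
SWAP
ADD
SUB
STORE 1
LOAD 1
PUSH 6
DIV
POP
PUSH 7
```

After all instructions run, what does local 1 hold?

PUSH -8 : [-8]
POP     : []
PUSH 6  : [6]
PUSH -3 : [6, -3]
SWAP    : [-3, 6]
OVER    : [-3, 6, -3]
PUSH 6  : [-3, 6, -3, 6]
SUB     : [-3, 6, -9]
OVER    : [-3, 6, -9, 6]
ROT     : [-3, -9, 6, 6]
EQ      : [-3, -9, 1]
SWAP    : [-3, 1, -9]
ADD     : [-3, -8]
SUB     : [5]
STORE 1 : []
LOAD 1  : [5]
PUSH 6  : [5, 6]
DIV     : [0]
POP     : []
PUSH 7  : [7]

5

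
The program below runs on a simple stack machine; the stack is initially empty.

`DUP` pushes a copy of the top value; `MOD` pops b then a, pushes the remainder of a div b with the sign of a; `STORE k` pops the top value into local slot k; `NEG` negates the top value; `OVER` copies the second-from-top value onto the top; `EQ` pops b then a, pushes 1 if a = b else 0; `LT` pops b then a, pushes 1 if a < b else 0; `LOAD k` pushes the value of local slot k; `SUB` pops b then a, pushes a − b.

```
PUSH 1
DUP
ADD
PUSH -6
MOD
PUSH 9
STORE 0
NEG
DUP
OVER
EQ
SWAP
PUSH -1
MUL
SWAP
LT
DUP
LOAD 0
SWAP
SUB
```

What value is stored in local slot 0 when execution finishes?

9

PUSH 1  : [1]
DUP     : [1, 1]
ADD     : [2]
PUSH -6 : [2, -6]
MOD     : [2]
PUSH 9  : [2, 9]
STORE 0 : [2]
NEG     : [-2]
DUP     : [-2, -2]
OVER    : [-2, -2, -2]
EQ      : [-2, 1]
SWAP    : [1, -2]
PUSH -1 : [1, -2, -1]
MUL     : [1, 2]
SWAP    : [2, 1]
LT      : [0]
DUP     : [0, 0]
LOAD 0  : [0, 0, 9]
SWAP    : [0, 9, 0]
SUB     : [0, 9]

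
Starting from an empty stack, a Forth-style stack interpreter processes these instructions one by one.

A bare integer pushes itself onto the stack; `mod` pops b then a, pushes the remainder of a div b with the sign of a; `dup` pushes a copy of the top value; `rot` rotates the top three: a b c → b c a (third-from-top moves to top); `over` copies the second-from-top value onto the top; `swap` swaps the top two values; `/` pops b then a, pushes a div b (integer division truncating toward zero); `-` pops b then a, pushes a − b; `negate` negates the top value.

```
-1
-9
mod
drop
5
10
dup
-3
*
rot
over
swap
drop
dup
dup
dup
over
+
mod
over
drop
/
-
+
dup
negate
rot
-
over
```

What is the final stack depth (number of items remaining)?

-1     -> -1
-9     -> -1 -9
mod    -> -1
drop   -> (empty)
5      -> 5
10     -> 5 10
dup    -> 5 10 10
-3     -> 5 10 10 -3
*      -> 5 10 -30
rot    -> 10 -30 5
over   -> 10 -30 5 -30
swap   -> 10 -30 -30 5
drop   -> 10 -30 -30
dup    -> 10 -30 -30 -30
dup    -> 10 -30 -30 -30 -30
dup    -> 10 -30 -30 -30 -30 -30
over   -> 10 -30 -30 -30 -30 -30 -30
+      -> 10 -30 -30 -30 -30 -60
mod    -> 10 -30 -30 -30 -30
over   -> 10 -30 -30 -30 -30 -30
drop   -> 10 -30 -30 -30 -30
/      -> 10 -30 -30 1
-      -> 10 -30 -31
+      -> 10 -61
dup    -> 10 -61 -61
negate -> 10 -61 61
rot    -> -61 61 10
-      -> -61 51
over   -> -61 51 -61

3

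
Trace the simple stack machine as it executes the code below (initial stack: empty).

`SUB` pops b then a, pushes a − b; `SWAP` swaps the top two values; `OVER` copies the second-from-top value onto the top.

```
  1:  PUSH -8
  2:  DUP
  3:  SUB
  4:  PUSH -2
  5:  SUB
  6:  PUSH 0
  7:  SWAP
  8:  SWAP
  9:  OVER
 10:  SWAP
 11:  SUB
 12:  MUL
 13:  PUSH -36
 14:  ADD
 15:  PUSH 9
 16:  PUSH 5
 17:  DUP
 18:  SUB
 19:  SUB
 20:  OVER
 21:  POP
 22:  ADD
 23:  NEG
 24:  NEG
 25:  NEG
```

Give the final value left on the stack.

PUSH -8  → -8
DUP      → -8 -8
SUB      → 0
PUSH -2  → 0 -2
SUB      → 2
PUSH 0   → 2 0
SWAP     → 0 2
SWAP     → 2 0
OVER     → 2 0 2
SWAP     → 2 2 0
SUB      → 2 2
MUL      → 4
PUSH -36 → 4 -36
ADD      → -32
PUSH 9   → -32 9
PUSH 5   → -32 9 5
DUP      → -32 9 5 5
SUB      → -32 9 0
SUB      → -32 9
OVER     → -32 9 -32
POP      → -32 9
ADD      → -23
NEG      → 23
NEG      → -23
NEG      → 23

23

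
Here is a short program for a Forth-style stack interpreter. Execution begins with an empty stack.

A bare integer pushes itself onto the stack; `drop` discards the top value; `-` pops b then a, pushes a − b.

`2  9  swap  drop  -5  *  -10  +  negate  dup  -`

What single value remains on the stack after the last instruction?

2      → [2]
9      → [2, 9]
swap   → [9, 2]
drop   → [9]
-5     → [9, -5]
*      → [-45]
-10    → [-45, -10]
+      → [-55]
negate → [55]
dup    → [55, 55]
-      → [0]

0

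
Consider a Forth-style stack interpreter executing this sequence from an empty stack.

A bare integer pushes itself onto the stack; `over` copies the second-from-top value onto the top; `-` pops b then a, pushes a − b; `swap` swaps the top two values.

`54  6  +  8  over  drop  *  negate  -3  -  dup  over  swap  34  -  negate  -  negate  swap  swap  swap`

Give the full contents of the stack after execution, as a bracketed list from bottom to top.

54     -> 54
6      -> 54 6
+      -> 60
8      -> 60 8
over   -> 60 8 60
drop   -> 60 8
*      -> 480
negate -> -480
-3     -> -480 -3
-      -> -477
dup    -> -477 -477
over   -> -477 -477 -477
swap   -> -477 -477 -477
34     -> -477 -477 -477 34
-      -> -477 -477 -511
negate -> -477 -477 511
-      -> -477 -988
negate -> -477 988
swap   -> 988 -477
swap   -> -477 988
swap   -> 988 -477

[988, -477]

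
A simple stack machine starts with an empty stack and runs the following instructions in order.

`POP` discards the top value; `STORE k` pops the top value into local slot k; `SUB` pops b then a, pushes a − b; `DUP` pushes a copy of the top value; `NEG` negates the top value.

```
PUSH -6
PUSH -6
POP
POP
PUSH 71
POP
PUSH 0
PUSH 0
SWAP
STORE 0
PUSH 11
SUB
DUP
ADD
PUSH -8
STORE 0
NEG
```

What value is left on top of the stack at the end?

22

PUSH -6  -6
PUSH -6  -6 -6
POP      -6
POP      (empty)
PUSH 71  71
POP      (empty)
PUSH 0   0
PUSH 0   0 0
SWAP     0 0
STORE 0  0
PUSH 11  0 11
SUB      -11
DUP      -11 -11
ADD      -22
PUSH -8  -22 -8
STORE 0  -22
NEG      22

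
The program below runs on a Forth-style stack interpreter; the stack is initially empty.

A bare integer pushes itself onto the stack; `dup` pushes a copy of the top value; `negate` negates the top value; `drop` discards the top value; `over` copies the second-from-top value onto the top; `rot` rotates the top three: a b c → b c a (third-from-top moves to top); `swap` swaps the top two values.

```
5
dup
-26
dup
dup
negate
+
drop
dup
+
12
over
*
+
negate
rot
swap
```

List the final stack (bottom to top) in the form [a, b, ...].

[5, 5, 676]

5      : 5
dup    : 5 5
-26    : 5 5 -26
dup    : 5 5 -26 -26
dup    : 5 5 -26 -26 -26
negate : 5 5 -26 -26 26
+      : 5 5 -26 0
drop   : 5 5 -26
dup    : 5 5 -26 -26
+      : 5 5 -52
12     : 5 5 -52 12
over   : 5 5 -52 12 -52
*      : 5 5 -52 -624
+      : 5 5 -676
negate : 5 5 676
rot    : 5 676 5
swap   : 5 5 676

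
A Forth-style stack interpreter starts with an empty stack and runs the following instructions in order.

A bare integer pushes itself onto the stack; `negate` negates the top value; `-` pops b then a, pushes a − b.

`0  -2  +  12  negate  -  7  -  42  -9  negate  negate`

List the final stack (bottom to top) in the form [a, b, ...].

[3, 42, -9]

0      : [0]
-2     : [0, -2]
+      : [-2]
12     : [-2, 12]
negate : [-2, -12]
-      : [10]
7      : [10, 7]
-      : [3]
42     : [3, 42]
-9     : [3, 42, -9]
negate : [3, 42, 9]
negate : [3, 42, -9]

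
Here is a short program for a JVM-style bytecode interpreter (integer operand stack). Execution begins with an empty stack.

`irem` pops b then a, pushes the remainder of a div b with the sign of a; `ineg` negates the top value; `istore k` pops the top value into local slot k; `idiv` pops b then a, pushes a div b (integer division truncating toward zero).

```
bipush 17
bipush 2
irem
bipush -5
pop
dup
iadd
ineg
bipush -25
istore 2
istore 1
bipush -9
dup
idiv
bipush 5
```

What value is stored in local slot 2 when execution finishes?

bipush 17  -> 17
bipush 2   -> 17 2
irem       -> 1
bipush -5  -> 1 -5
pop        -> 1
dup        -> 1 1
iadd       -> 2
ineg       -> -2
bipush -25 -> -2 -25
istore 2   -> -2
istore 1   -> (empty)
bipush -9  -> -9
dup        -> -9 -9
idiv       -> 1
bipush 5   -> 1 5

-25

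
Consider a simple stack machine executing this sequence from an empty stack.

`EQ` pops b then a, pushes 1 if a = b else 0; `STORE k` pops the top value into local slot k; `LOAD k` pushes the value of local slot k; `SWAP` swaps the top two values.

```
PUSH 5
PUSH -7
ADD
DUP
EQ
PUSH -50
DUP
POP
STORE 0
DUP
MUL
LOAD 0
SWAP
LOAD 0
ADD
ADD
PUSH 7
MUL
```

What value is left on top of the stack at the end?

-693

PUSH 5   : [5]
PUSH -7  : [5, -7]
ADD      : [-2]
DUP      : [-2, -2]
EQ       : [1]
PUSH -50 : [1, -50]
DUP      : [1, -50, -50]
POP      : [1, -50]
STORE 0  : [1]
DUP      : [1, 1]
MUL      : [1]
LOAD 0   : [1, -50]
SWAP     : [-50, 1]
LOAD 0   : [-50, 1, -50]
ADD      : [-50, -49]
ADD      : [-99]
PUSH 7   : [-99, 7]
MUL      : [-693]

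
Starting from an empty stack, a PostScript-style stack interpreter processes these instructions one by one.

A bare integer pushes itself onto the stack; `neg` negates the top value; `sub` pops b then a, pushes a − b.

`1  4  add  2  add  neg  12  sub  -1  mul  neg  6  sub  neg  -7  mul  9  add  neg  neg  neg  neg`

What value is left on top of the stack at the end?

1   → [1]
4   → [1, 4]
add → [5]
2   → [5, 2]
add → [7]
neg → [-7]
12  → [-7, 12]
sub → [-19]
-1  → [-19, -1]
mul → [19]
neg → [-19]
6   → [-19, 6]
sub → [-25]
neg → [25]
-7  → [25, -7]
mul → [-175]
9   → [-175, 9]
add → [-166]
neg → [166]
neg → [-166]
neg → [166]
neg → [-166]

-166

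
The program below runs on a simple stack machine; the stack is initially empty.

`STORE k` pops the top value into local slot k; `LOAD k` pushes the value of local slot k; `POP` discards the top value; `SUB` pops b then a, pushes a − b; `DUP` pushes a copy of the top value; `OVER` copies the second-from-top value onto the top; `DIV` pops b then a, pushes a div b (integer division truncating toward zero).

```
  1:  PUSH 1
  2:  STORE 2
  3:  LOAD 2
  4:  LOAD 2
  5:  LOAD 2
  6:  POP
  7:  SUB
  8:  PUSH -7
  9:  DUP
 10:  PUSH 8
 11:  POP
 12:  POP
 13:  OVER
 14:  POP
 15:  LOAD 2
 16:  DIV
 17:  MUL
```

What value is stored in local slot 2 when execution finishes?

PUSH 1   1
STORE 2  (empty)
LOAD 2   1
LOAD 2   1 1
LOAD 2   1 1 1
POP      1 1
SUB      0
PUSH -7  0 -7
DUP      0 -7 -7
PUSH 8   0 -7 -7 8
POP      0 -7 -7
POP      0 -7
OVER     0 -7 0
POP      0 -7
LOAD 2   0 -7 1
DIV      0 -7
MUL      0

1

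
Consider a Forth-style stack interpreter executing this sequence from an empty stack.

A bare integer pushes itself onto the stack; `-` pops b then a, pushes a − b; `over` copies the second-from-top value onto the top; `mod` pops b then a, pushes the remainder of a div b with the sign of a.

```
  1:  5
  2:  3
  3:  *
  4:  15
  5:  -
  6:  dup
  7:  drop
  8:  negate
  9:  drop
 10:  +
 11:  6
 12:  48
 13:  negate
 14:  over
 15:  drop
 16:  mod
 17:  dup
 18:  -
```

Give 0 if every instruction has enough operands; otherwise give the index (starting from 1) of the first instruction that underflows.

10

5      -> [5]
3      -> [5, 3]
*      -> [15]
15     -> [15, 15]
-      -> [0]
dup    -> [0, 0]
drop   -> [0]
negate -> [0]
drop   -> []
+  — needs 2 operands, stack has 0 → underflow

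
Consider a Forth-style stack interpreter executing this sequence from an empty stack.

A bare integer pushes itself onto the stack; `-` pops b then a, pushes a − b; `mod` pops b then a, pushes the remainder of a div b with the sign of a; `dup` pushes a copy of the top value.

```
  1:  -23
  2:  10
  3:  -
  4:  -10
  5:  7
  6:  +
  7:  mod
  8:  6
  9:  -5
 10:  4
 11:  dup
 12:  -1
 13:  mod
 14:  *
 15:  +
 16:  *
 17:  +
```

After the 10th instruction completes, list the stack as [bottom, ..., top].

[0, 6, -5, 4]

-23 → [-23]
10  → [-23, 10]
-   → [-33]
-10 → [-33, -10]
7   → [-33, -10, 7]
+   → [-33, -3]
mod → [0]
6   → [0, 6]
-5  → [0, 6, -5]
4   → [0, 6, -5, 4]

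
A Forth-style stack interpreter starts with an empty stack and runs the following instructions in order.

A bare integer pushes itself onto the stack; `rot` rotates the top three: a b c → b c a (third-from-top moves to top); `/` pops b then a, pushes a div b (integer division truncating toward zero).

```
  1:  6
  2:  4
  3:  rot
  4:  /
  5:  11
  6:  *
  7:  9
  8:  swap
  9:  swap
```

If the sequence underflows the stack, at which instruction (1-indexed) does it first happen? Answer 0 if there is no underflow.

3

6 -> 6
4 -> 6 4
rot  — needs 3 operands, stack has 2 → underflow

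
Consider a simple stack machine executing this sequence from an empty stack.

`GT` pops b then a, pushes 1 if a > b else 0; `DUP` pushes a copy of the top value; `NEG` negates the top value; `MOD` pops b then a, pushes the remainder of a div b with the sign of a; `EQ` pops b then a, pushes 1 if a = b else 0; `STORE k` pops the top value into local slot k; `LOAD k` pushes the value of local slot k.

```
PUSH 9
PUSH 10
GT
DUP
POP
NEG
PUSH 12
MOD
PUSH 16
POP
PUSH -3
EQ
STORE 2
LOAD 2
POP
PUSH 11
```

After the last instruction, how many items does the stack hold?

1

PUSH 9  -> [9]
PUSH 10 -> [9, 10]
GT      -> [0]
DUP     -> [0, 0]
POP     -> [0]
NEG     -> [0]
PUSH 12 -> [0, 12]
MOD     -> [0]
PUSH 16 -> [0, 16]
POP     -> [0]
PUSH -3 -> [0, -3]
EQ      -> [0]
STORE 2 -> []
LOAD 2  -> [0]
POP     -> []
PUSH 11 -> [11]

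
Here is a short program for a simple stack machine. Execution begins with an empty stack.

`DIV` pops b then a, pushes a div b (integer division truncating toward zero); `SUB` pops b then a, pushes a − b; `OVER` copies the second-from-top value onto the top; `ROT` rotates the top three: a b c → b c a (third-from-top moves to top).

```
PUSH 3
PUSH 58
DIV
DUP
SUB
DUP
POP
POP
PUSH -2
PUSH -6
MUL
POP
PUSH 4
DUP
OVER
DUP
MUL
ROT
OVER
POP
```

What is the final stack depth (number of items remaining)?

PUSH 3   3
PUSH 58  3 58
DIV      0
DUP      0 0
SUB      0
DUP      0 0
POP      0
POP      (empty)
PUSH -2  -2
PUSH -6  -2 -6
MUL      12
POP      (empty)
PUSH 4   4
DUP      4 4
OVER     4 4 4
DUP      4 4 4 4
MUL      4 4 16
ROT      4 16 4
OVER     4 16 4 16
POP      4 16 4

3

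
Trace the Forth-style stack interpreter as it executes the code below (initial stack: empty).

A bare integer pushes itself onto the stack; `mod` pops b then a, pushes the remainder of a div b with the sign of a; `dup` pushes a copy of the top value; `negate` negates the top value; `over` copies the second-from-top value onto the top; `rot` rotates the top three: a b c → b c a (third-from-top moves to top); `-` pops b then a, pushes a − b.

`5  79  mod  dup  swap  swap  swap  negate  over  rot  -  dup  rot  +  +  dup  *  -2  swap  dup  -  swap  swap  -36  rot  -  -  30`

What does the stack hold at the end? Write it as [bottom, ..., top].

[34, 30]

5      → 5
79     → 5 79
mod    → 5
dup    → 5 5
swap   → 5 5
swap   → 5 5
swap   → 5 5
negate → 5 -5
over   → 5 -5 5
rot    → -5 5 5
-      → -5 0
dup    → -5 0 0
rot    → 0 0 -5
+      → 0 -5
+      → -5
dup    → -5 -5
*      → 25
-2     → 25 -2
swap   → -2 25
dup    → -2 25 25
-      → -2 0
swap   → 0 -2
swap   → -2 0
-36    → -2 0 -36
rot    → 0 -36 -2
-      → 0 -34
-      → 34
30     → 34 30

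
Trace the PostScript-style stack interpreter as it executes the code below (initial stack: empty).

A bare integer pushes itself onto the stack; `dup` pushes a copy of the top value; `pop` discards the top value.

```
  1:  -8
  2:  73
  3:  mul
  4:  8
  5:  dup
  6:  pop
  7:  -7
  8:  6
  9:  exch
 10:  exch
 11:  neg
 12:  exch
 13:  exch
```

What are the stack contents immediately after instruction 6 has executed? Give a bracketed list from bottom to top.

[-584, 8]

-8  → -8
73  → -8 73
mul → -584
8   → -584 8
dup → -584 8 8
pop → -584 8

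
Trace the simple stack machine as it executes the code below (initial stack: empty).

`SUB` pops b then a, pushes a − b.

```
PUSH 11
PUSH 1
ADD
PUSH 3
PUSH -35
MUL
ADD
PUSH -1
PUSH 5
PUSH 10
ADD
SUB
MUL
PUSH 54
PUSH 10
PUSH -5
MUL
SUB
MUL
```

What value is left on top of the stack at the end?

154752

PUSH 11  : [11]
PUSH 1   : [11, 1]
ADD      : [12]
PUSH 3   : [12, 3]
PUSH -35 : [12, 3, -35]
MUL      : [12, -105]
ADD      : [-93]
PUSH -1  : [-93, -1]
PUSH 5   : [-93, -1, 5]
PUSH 10  : [-93, -1, 5, 10]
ADD      : [-93, -1, 15]
SUB      : [-93, -16]
MUL      : [1488]
PUSH 54  : [1488, 54]
PUSH 10  : [1488, 54, 10]
PUSH -5  : [1488, 54, 10, -5]
MUL      : [1488, 54, -50]
SUB      : [1488, 104]
MUL      : [154752]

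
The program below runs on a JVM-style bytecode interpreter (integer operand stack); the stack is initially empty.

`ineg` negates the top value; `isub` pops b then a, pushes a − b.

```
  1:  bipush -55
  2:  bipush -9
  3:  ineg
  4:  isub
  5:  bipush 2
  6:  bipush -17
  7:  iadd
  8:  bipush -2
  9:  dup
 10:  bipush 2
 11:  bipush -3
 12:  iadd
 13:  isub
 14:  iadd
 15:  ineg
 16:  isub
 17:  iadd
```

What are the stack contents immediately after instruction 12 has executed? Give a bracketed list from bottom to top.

[-64, -15, -2, -2, -1]

bipush -55 -> [-55]
bipush -9  -> [-55, -9]
ineg       -> [-55, 9]
isub       -> [-64]
bipush 2   -> [-64, 2]
bipush -17 -> [-64, 2, -17]
iadd       -> [-64, -15]
bipush -2  -> [-64, -15, -2]
dup        -> [-64, -15, -2, -2]
bipush 2   -> [-64, -15, -2, -2, 2]
bipush -3  -> [-64, -15, -2, -2, 2, -3]
iadd       -> [-64, -15, -2, -2, -1]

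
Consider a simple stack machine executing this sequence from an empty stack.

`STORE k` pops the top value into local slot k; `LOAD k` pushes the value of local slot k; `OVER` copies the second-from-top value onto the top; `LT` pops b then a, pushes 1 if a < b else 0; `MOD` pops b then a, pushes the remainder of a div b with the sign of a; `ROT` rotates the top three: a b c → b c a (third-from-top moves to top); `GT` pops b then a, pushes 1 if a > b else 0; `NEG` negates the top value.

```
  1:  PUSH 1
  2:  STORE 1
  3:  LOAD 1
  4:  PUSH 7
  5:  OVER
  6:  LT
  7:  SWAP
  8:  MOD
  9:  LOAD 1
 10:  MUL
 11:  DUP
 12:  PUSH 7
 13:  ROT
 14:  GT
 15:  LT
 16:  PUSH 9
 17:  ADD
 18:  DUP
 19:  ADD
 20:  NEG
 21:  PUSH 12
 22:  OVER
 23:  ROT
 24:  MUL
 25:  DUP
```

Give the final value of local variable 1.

1

PUSH 1  → [1]
STORE 1 → []
LOAD 1  → [1]
PUSH 7  → [1, 7]
OVER    → [1, 7, 1]
LT      → [1, 0]
SWAP    → [0, 1]
MOD     → [0]
LOAD 1  → [0, 1]
MUL     → [0]
DUP     → [0, 0]
PUSH 7  → [0, 0, 7]
ROT     → [0, 7, 0]
GT      → [0, 1]
LT      → [1]
PUSH 9  → [1, 9]
ADD     → [10]
DUP     → [10, 10]
ADD     → [20]
NEG     → [-20]
PUSH 12 → [-20, 12]
OVER    → [-20, 12, -20]
ROT     → [12, -20, -20]
MUL     → [12, 400]
DUP     → [12, 400, 400]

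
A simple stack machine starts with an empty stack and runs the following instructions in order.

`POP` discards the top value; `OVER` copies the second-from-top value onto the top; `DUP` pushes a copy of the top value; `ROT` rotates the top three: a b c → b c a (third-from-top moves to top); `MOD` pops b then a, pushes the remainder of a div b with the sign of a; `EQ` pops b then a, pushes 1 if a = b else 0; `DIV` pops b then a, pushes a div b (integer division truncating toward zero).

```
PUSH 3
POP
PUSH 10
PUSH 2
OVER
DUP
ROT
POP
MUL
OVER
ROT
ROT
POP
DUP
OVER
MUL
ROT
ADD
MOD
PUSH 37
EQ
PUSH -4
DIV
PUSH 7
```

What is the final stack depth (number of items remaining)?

2

PUSH 3  : [3]
POP     : []
PUSH 10 : [10]
PUSH 2  : [10, 2]
OVER    : [10, 2, 10]
DUP     : [10, 2, 10, 10]
ROT     : [10, 10, 10, 2]
POP     : [10, 10, 10]
MUL     : [10, 100]
OVER    : [10, 100, 10]
ROT     : [100, 10, 10]
ROT     : [10, 10, 100]
POP     : [10, 10]
DUP     : [10, 10, 10]
OVER    : [10, 10, 10, 10]
MUL     : [10, 10, 100]
ROT     : [10, 100, 10]
ADD     : [10, 110]
MOD     : [10]
PUSH 37 : [10, 37]
EQ      : [0]
PUSH -4 : [0, -4]
DIV     : [0]
PUSH 7  : [0, 7]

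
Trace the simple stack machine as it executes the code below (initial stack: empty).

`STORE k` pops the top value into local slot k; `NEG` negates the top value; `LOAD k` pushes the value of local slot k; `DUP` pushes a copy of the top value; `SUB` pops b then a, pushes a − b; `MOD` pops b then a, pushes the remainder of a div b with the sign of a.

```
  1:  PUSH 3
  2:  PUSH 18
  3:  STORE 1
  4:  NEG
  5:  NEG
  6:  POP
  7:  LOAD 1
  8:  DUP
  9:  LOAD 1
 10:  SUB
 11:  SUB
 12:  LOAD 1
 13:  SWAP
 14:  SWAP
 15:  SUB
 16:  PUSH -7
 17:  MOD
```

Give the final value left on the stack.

PUSH 3  → [3]
PUSH 18 → [3, 18]
STORE 1 → [3]
NEG     → [-3]
NEG     → [3]
POP     → []
LOAD 1  → [18]
DUP     → [18, 18]
LOAD 1  → [18, 18, 18]
SUB     → [18, 0]
SUB     → [18]
LOAD 1  → [18, 18]
SWAP    → [18, 18]
SWAP    → [18, 18]
SUB     → [0]
PUSH -7 → [0, -7]
MOD     → [0]

0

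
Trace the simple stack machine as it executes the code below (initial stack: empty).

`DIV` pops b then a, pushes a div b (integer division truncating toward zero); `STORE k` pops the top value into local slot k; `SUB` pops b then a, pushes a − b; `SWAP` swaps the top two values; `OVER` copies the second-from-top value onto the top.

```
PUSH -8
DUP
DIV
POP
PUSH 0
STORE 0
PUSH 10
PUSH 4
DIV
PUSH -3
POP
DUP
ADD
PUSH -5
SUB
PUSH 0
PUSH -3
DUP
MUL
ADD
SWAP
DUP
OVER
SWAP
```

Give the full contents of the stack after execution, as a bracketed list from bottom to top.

[9, 9, 9, 9]

PUSH -8 -> [-8]
DUP     -> [-8, -8]
DIV     -> [1]
POP     -> []
PUSH 0  -> [0]
STORE 0 -> []
PUSH 10 -> [10]
PUSH 4  -> [10, 4]
DIV     -> [2]
PUSH -3 -> [2, -3]
POP     -> [2]
DUP     -> [2, 2]
ADD     -> [4]
PUSH -5 -> [4, -5]
SUB     -> [9]
PUSH 0  -> [9, 0]
PUSH -3 -> [9, 0, -3]
DUP     -> [9, 0, -3, -3]
MUL     -> [9, 0, 9]
ADD     -> [9, 9]
SWAP    -> [9, 9]
DUP     -> [9, 9, 9]
OVER    -> [9, 9, 9, 9]
SWAP    -> [9, 9, 9, 9]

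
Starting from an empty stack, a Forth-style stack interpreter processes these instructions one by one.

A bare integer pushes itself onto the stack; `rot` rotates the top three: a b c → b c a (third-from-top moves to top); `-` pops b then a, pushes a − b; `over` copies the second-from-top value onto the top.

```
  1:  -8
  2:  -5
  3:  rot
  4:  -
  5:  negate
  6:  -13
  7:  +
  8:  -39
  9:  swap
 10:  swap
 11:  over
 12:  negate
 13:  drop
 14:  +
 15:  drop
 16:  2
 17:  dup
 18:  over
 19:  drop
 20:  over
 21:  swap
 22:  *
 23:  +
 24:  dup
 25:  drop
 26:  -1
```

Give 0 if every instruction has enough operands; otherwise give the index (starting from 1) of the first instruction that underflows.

-8 -> -8
-5 -> -8 -5
rot  — needs 3 operands, stack has 2 → underflow

3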